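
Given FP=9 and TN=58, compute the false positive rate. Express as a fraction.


FPR = FP / (FP + TN) = 9 / 67 = 9/67.

9/67


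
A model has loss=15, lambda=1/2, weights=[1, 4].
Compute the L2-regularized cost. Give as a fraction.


L2 sq norm = sum(w^2) = 17. J = 15 + 1/2 * 17 = 47/2.

47/2


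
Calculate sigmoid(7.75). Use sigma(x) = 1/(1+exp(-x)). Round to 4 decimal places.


sigma(7.75) = 1/(1+e^(-7.75)) = 1/(1+0.000431) = 1/1.000431 = 0.9996.

0.9996


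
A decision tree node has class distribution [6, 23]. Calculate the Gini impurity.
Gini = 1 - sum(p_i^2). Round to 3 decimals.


Total = 29. Proportions: 6/29, 23/29. sum(p_i^2) = 0.6718. Gini = 1 - 0.6718 = 0.3282, which rounds to 0.328.

0.328


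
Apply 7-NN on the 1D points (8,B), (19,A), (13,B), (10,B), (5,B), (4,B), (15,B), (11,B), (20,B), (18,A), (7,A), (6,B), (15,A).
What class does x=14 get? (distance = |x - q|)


Distances: |8-14|=6, |19-14|=5, |13-14|=1, |10-14|=4, |5-14|=9, |4-14|=10, |15-14|=1, |11-14|=3, |20-14|=6, |18-14|=4, |7-14|=7, |6-14|=8, |15-14|=1. 7 nearest: (15,A), (13,B), (15,B), (11,B), (18,A), (10,B), (19,A). Counts: {'A': 3, 'B': 4}. Majority class: B.

B


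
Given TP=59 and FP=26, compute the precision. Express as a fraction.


Precision = TP / (TP + FP) = 59 / 85 = 59/85.

59/85


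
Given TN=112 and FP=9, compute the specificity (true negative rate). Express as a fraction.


Specificity = TN / (TN + FP) = 112 / 121 = 112/121.

112/121


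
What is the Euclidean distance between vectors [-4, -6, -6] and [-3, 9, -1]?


d = sqrt(sum of squared differences). (-4--3)^2=1, (-6-9)^2=225, (-6--1)^2=25. Sum = 251.

sqrt(251)


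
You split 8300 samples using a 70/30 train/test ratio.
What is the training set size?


Test set = 8300 * 30% = 2490. Training set = 8300 - 2490 = 5810.

5810


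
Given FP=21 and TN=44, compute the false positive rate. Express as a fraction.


FPR = FP / (FP + TN) = 21 / 65 = 21/65.

21/65


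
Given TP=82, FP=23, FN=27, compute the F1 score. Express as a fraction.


Precision = 82/105 = 82/105. Recall = 82/109 = 82/109. F1 = 2*P*R/(P+R) = 82/107.

82/107


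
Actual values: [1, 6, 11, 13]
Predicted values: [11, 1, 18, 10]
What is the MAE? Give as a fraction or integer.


MAE = (1/4) * (|1-11|=10 + |6-1|=5 + |11-18|=7 + |13-10|=3). Sum = 25. MAE = 25/4.

25/4


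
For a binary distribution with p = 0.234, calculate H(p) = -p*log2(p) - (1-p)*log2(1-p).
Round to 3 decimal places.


H = -0.234*log2(0.234) - 0.766*log2(0.766) = 0.785.

0.785


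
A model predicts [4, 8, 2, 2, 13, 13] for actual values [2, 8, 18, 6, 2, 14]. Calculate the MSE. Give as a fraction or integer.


MSE = (1/6) * ((2-4)^2=4 + (8-8)^2=0 + (18-2)^2=256 + (6-2)^2=16 + (2-13)^2=121 + (14-13)^2=1). Sum = 398. MSE = 199/3.

199/3


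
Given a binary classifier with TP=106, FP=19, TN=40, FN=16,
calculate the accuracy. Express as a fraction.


Accuracy = (TP + TN) / (TP + TN + FP + FN) = (106 + 40) / 181 = 146/181.

146/181


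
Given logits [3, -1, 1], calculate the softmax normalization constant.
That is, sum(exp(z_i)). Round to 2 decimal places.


Denom = e^3=20.0855 + e^-1=0.3679 + e^1=2.7183. Sum = 23.1717, which rounds to 23.17.

23.17


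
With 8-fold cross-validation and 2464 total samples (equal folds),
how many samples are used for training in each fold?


Each validation fold has 2464/8 = 308 samples. Training set = 2464 - 308 = 2156.

2156


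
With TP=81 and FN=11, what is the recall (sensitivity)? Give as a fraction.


Recall = TP / (TP + FN) = 81 / 92 = 81/92.

81/92


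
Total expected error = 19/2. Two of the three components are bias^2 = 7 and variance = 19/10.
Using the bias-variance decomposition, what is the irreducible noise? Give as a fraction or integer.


Total error = bias^2 + variance + irreducible noise. So irreducible noise = 19/2 - 7 - 19/10 = 3/5.

3/5


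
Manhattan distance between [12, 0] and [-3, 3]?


d = sum of absolute differences: |12--3|=15 + |0-3|=3 = 18.

18


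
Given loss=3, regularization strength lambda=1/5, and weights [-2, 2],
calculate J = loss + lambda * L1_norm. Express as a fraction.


L1 norm = sum(|w|) = 4. J = 3 + 1/5 * 4 = 19/5.

19/5


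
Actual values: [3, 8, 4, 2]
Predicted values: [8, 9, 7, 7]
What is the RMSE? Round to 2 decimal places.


MSE = 15.0000. RMSE = sqrt(15.0000) = 3.87.

3.87


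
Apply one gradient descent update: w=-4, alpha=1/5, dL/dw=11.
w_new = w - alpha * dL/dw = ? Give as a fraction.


w_new = -4 - 1/5 * 11 = -4 - 11/5 = -31/5.

-31/5


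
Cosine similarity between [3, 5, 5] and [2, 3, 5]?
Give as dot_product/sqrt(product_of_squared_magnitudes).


dot = 46. |a|^2 = 59, |b|^2 = 38. cos = 46/sqrt(2242).

46/sqrt(2242)


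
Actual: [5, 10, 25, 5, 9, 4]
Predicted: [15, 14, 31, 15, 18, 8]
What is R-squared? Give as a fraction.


Mean(y) = 29/3. SS_res = 349. SS_tot = 934/3. R^2 = 1 - 349/(934/3) = -113/934.

-113/934


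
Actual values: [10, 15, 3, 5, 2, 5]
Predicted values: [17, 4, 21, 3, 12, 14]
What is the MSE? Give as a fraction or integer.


MSE = (1/6) * ((10-17)^2=49 + (15-4)^2=121 + (3-21)^2=324 + (5-3)^2=4 + (2-12)^2=100 + (5-14)^2=81). Sum = 679. MSE = 679/6.

679/6


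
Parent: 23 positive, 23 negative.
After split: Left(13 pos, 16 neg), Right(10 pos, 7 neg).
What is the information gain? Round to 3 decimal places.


H(parent) = 1.0000. H(left) = 0.9923, H(right) = 0.9774. Weighted = (29/46)*0.9923 + (17/46)*0.9774 = 0.9868. IG = 1.0000 - 0.9868 = 0.0132, which rounds to 0.013.

0.013


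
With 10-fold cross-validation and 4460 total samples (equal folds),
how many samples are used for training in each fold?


Each validation fold has 4460/10 = 446 samples. Training set = 4460 - 446 = 4014.

4014


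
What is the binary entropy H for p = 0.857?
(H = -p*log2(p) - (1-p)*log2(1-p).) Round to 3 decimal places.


H = -0.857*log2(0.857) - 0.143*log2(0.143) = 0.592.

0.592


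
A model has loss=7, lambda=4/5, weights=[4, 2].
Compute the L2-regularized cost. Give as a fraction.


L2 sq norm = sum(w^2) = 20. J = 7 + 4/5 * 20 = 23.

23


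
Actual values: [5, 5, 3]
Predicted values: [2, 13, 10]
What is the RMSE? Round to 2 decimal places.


MSE = 40.6667. RMSE = sqrt(40.6667) = 6.38.

6.38


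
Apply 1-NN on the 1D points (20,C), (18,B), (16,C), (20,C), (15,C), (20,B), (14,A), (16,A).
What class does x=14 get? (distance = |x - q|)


Distances: |20-14|=6, |18-14|=4, |16-14|=2, |20-14|=6, |15-14|=1, |20-14|=6, |14-14|=0, |16-14|=2. 1 nearest: (14,A). Counts: {'A': 1}. Majority class: A.

A


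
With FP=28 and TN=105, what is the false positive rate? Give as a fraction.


FPR = FP / (FP + TN) = 28 / 133 = 4/19.

4/19


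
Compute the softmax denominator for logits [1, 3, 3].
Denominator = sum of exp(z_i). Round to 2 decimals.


Denom = e^1=2.7183 + e^3=20.0855 + e^3=20.0855. Sum = 42.8893, which rounds to 42.89.

42.89


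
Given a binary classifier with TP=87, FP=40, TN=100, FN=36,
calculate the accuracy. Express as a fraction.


Accuracy = (TP + TN) / (TP + TN + FP + FN) = (87 + 100) / 263 = 187/263.

187/263


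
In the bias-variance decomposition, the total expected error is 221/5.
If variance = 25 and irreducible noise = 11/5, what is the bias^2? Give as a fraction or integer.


Total error = bias^2 + variance + irreducible noise. So bias^2 = 221/5 - 25 - 11/5 = 17.

17


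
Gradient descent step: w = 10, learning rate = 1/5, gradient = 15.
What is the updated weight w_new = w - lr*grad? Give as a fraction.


w_new = 10 - 1/5 * 15 = 10 - 3 = 7.

7


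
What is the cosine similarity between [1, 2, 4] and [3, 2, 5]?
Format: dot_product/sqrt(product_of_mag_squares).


dot = 27. |a|^2 = 21, |b|^2 = 38. cos = 27/sqrt(798).

27/sqrt(798)


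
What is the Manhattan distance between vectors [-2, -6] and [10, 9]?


d = sum of absolute differences: |-2-10|=12 + |-6-9|=15 = 27.

27


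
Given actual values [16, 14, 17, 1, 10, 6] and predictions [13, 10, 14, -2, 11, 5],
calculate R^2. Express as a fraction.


Mean(y) = 32/3. SS_res = 45. SS_tot = 586/3. R^2 = 1 - 45/(586/3) = 451/586.

451/586


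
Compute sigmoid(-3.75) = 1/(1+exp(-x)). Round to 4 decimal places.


sigma(-3.75) = 1/(1+e^(3.75)) = 1/(1+42.521082) = 1/43.521082 = 0.0230.

0.0230


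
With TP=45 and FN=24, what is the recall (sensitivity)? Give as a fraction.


Recall = TP / (TP + FN) = 45 / 69 = 15/23.

15/23


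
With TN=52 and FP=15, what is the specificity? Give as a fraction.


Specificity = TN / (TN + FP) = 52 / 67 = 52/67.

52/67


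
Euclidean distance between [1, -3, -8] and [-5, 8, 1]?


d = sqrt(sum of squared differences). (1--5)^2=36, (-3-8)^2=121, (-8-1)^2=81. Sum = 238.

sqrt(238)


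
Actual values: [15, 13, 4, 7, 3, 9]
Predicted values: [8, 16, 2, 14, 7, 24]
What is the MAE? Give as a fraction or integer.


MAE = (1/6) * (|15-8|=7 + |13-16|=3 + |4-2|=2 + |7-14|=7 + |3-7|=4 + |9-24|=15). Sum = 38. MAE = 19/3.

19/3


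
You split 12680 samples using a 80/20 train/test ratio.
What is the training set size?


Test set = 12680 * 20% = 2536. Training set = 12680 - 2536 = 10144.

10144


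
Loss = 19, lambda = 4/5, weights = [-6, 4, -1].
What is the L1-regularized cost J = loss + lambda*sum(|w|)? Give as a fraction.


L1 norm = sum(|w|) = 11. J = 19 + 4/5 * 11 = 139/5.

139/5


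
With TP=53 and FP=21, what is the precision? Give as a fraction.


Precision = TP / (TP + FP) = 53 / 74 = 53/74.

53/74


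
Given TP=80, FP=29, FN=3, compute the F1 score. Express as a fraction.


Precision = 80/109 = 80/109. Recall = 80/83 = 80/83. F1 = 2*P*R/(P+R) = 5/6.

5/6


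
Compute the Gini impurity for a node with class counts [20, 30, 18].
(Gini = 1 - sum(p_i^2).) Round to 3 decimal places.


Total = 68. Proportions: 20/68, 30/68, 18/68. sum(p_i^2) = 0.3512. Gini = 1 - 0.3512 = 0.6488, which rounds to 0.649.

0.649


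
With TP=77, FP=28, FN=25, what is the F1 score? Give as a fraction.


Precision = 77/105 = 11/15. Recall = 77/102 = 77/102. F1 = 2*P*R/(P+R) = 154/207.

154/207


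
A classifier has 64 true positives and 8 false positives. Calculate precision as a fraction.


Precision = TP / (TP + FP) = 64 / 72 = 8/9.

8/9


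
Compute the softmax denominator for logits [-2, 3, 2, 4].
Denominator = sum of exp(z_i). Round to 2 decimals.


Denom = e^-2=0.1353 + e^3=20.0855 + e^2=7.3891 + e^4=54.5982. Sum = 82.2081, which rounds to 82.21.

82.21


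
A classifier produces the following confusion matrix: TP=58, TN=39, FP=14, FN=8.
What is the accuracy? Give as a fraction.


Accuracy = (TP + TN) / (TP + TN + FP + FN) = (58 + 39) / 119 = 97/119.

97/119


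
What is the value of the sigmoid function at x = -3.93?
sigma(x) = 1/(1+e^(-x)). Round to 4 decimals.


sigma(-3.93) = 1/(1+e^(3.93)) = 1/(1+50.906978) = 1/51.906978 = 0.0193.

0.0193


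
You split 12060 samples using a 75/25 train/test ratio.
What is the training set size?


Test set = 12060 * 25% = 3015. Training set = 12060 - 3015 = 9045.

9045


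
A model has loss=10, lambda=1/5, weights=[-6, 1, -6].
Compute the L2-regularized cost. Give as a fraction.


L2 sq norm = sum(w^2) = 73. J = 10 + 1/5 * 73 = 123/5.

123/5


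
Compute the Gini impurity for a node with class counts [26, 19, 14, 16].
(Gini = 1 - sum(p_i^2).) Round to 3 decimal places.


Total = 75. Proportions: 26/75, 19/75, 14/75, 16/75. sum(p_i^2) = 0.2647. Gini = 1 - 0.2647 = 0.7353, which rounds to 0.735.

0.735


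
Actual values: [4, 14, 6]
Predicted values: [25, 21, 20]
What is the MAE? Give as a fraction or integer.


MAE = (1/3) * (|4-25|=21 + |14-21|=7 + |6-20|=14). Sum = 42. MAE = 14.

14


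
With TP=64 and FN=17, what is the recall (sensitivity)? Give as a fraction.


Recall = TP / (TP + FN) = 64 / 81 = 64/81.

64/81


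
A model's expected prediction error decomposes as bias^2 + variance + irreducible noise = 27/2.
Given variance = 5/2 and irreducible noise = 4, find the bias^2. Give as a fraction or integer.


Total error = bias^2 + variance + irreducible noise. So bias^2 = 27/2 - 5/2 - 4 = 7.

7


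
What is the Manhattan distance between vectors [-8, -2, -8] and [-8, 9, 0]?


d = sum of absolute differences: |-8--8|=0 + |-2-9|=11 + |-8-0|=8 = 19.

19


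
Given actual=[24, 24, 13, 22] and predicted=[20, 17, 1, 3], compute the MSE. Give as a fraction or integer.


MSE = (1/4) * ((24-20)^2=16 + (24-17)^2=49 + (13-1)^2=144 + (22-3)^2=361). Sum = 570. MSE = 285/2.

285/2


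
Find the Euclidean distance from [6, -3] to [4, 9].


d = sqrt(sum of squared differences). (6-4)^2=4, (-3-9)^2=144. Sum = 148.

sqrt(148)


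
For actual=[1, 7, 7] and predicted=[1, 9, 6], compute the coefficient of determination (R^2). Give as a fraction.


Mean(y) = 5. SS_res = 5. SS_tot = 24. R^2 = 1 - 5/(24) = 19/24.

19/24


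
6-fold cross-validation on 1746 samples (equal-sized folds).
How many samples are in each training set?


Each validation fold has 1746/6 = 291 samples. Training set = 1746 - 291 = 1455.

1455


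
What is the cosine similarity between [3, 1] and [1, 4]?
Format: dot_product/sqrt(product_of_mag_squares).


dot = 7. |a|^2 = 10, |b|^2 = 17. cos = 7/sqrt(170).

7/sqrt(170)


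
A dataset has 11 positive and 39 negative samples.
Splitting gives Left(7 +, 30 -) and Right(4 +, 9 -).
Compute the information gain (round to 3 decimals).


H(parent) = 0.7602. H(left) = 0.6998, H(right) = 0.8905. Weighted = (37/50)*0.6998 + (13/50)*0.8905 = 0.7494. IG = 0.7602 - 0.7494 = 0.0108, which rounds to 0.011.

0.011


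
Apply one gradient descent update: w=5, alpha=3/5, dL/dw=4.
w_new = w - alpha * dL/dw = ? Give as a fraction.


w_new = 5 - 3/5 * 4 = 5 - 12/5 = 13/5.

13/5


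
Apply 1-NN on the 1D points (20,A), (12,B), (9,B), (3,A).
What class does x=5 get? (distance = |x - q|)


Distances: |20-5|=15, |12-5|=7, |9-5|=4, |3-5|=2. 1 nearest: (3,A). Counts: {'A': 1}. Majority class: A.

A


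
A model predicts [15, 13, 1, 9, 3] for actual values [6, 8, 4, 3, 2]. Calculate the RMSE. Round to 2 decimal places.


MSE = 30.4000. RMSE = sqrt(30.4000) = 5.51.

5.51


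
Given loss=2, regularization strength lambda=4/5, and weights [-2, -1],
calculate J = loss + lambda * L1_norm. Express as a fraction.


L1 norm = sum(|w|) = 3. J = 2 + 4/5 * 3 = 22/5.

22/5


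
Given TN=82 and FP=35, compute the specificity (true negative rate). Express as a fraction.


Specificity = TN / (TN + FP) = 82 / 117 = 82/117.

82/117


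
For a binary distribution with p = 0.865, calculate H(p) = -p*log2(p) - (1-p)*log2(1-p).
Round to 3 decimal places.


H = -0.865*log2(0.865) - 0.135*log2(0.135) = 0.571.

0.571


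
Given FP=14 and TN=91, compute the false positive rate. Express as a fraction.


FPR = FP / (FP + TN) = 14 / 105 = 2/15.

2/15


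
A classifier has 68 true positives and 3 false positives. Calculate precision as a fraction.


Precision = TP / (TP + FP) = 68 / 71 = 68/71.

68/71


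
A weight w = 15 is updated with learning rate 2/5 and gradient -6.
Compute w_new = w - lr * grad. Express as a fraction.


w_new = 15 - 2/5 * -6 = 15 - -12/5 = 87/5.

87/5


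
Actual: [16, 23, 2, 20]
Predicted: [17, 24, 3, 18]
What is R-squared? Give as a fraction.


Mean(y) = 61/4. SS_res = 7. SS_tot = 1035/4. R^2 = 1 - 7/(1035/4) = 1007/1035.

1007/1035


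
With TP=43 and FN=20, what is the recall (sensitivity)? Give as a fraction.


Recall = TP / (TP + FN) = 43 / 63 = 43/63.

43/63


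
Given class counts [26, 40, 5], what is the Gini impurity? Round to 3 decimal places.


Total = 71. Proportions: 26/71, 40/71, 5/71. sum(p_i^2) = 0.4565. Gini = 1 - 0.4565 = 0.5435, which rounds to 0.544.

0.544


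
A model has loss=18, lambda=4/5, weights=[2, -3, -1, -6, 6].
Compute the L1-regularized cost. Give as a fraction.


L1 norm = sum(|w|) = 18. J = 18 + 4/5 * 18 = 162/5.

162/5


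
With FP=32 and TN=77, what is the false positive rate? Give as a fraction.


FPR = FP / (FP + TN) = 32 / 109 = 32/109.

32/109


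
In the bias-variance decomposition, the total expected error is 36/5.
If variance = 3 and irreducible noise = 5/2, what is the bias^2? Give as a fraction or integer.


Total error = bias^2 + variance + irreducible noise. So bias^2 = 36/5 - 3 - 5/2 = 17/10.

17/10


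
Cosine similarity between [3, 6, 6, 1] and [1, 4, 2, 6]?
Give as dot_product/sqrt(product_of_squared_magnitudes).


dot = 45. |a|^2 = 82, |b|^2 = 57. cos = 45/sqrt(4674).

45/sqrt(4674)


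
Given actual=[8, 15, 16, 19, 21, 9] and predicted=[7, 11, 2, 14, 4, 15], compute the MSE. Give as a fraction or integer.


MSE = (1/6) * ((8-7)^2=1 + (15-11)^2=16 + (16-2)^2=196 + (19-14)^2=25 + (21-4)^2=289 + (9-15)^2=36). Sum = 563. MSE = 563/6.

563/6


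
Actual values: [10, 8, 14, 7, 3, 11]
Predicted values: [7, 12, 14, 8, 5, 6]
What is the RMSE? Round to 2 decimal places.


MSE = 9.1667. RMSE = sqrt(9.1667) = 3.03.

3.03


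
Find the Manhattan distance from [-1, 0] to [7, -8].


d = sum of absolute differences: |-1-7|=8 + |0--8|=8 = 16.

16


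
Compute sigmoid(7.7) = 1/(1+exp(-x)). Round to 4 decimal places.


sigma(7.7) = 1/(1+e^(-7.7)) = 1/(1+0.000453) = 1/1.000453 = 0.9995.

0.9995


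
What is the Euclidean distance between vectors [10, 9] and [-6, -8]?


d = sqrt(sum of squared differences). (10--6)^2=256, (9--8)^2=289. Sum = 545.

sqrt(545)


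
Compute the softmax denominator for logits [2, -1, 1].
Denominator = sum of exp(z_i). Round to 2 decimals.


Denom = e^2=7.3891 + e^-1=0.3679 + e^1=2.7183. Sum = 10.4753, which rounds to 10.48.

10.48


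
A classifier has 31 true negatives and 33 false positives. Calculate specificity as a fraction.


Specificity = TN / (TN + FP) = 31 / 64 = 31/64.

31/64


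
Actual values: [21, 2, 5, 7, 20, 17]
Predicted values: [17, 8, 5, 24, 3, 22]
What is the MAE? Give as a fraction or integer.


MAE = (1/6) * (|21-17|=4 + |2-8|=6 + |5-5|=0 + |7-24|=17 + |20-3|=17 + |17-22|=5). Sum = 49. MAE = 49/6.

49/6


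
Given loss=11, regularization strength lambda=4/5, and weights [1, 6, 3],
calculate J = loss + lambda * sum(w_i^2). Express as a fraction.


L2 sq norm = sum(w^2) = 46. J = 11 + 4/5 * 46 = 239/5.

239/5


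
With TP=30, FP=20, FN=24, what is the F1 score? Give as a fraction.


Precision = 30/50 = 3/5. Recall = 30/54 = 5/9. F1 = 2*P*R/(P+R) = 15/26.

15/26


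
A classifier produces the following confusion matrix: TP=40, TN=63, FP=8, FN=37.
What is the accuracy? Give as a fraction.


Accuracy = (TP + TN) / (TP + TN + FP + FN) = (40 + 63) / 148 = 103/148.

103/148


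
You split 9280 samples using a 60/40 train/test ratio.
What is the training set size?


Test set = 9280 * 40% = 3712. Training set = 9280 - 3712 = 5568.

5568


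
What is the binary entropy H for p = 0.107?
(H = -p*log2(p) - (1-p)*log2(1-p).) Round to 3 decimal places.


H = -0.107*log2(0.107) - 0.893*log2(0.893) = 0.491.

0.491


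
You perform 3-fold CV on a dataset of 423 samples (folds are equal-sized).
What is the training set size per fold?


Each validation fold has 423/3 = 141 samples. Training set = 423 - 141 = 282.

282


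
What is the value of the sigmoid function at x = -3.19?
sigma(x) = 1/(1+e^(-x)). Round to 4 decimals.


sigma(-3.19) = 1/(1+e^(3.19)) = 1/(1+24.288427) = 1/25.288427 = 0.0395.

0.0395


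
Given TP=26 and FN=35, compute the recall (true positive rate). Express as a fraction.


Recall = TP / (TP + FN) = 26 / 61 = 26/61.

26/61


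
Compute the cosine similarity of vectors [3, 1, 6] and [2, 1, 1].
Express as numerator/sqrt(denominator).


dot = 13. |a|^2 = 46, |b|^2 = 6. cos = 13/sqrt(276).

13/sqrt(276)


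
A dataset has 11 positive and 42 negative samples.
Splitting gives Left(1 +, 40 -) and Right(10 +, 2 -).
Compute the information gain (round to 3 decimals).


H(parent) = 0.7368. H(left) = 0.1654, H(right) = 0.6500. Weighted = (41/53)*0.1654 + (12/53)*0.6500 = 0.2751. IG = 0.7368 - 0.2751 = 0.4617, which rounds to 0.462.

0.462


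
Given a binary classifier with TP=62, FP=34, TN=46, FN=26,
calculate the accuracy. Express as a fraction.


Accuracy = (TP + TN) / (TP + TN + FP + FN) = (62 + 46) / 168 = 9/14.

9/14


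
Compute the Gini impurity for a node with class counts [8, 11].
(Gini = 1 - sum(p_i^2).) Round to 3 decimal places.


Total = 19. Proportions: 8/19, 11/19. sum(p_i^2) = 0.5125. Gini = 1 - 0.5125 = 0.4875, which rounds to 0.488.

0.488


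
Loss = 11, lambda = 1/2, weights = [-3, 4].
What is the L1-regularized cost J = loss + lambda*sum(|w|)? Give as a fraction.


L1 norm = sum(|w|) = 7. J = 11 + 1/2 * 7 = 29/2.

29/2


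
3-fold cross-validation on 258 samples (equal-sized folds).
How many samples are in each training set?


Each validation fold has 258/3 = 86 samples. Training set = 258 - 86 = 172.

172


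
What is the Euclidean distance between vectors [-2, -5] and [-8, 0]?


d = sqrt(sum of squared differences). (-2--8)^2=36, (-5-0)^2=25. Sum = 61.

sqrt(61)


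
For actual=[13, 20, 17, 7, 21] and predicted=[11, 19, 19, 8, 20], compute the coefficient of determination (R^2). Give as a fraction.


Mean(y) = 78/5. SS_res = 11. SS_tot = 656/5. R^2 = 1 - 11/(656/5) = 601/656.

601/656


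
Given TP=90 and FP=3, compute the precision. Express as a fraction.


Precision = TP / (TP + FP) = 90 / 93 = 30/31.

30/31


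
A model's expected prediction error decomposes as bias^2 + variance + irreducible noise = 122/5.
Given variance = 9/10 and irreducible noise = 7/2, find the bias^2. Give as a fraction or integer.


Total error = bias^2 + variance + irreducible noise. So bias^2 = 122/5 - 9/10 - 7/2 = 20.

20


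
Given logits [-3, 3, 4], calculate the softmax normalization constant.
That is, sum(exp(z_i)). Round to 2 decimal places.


Denom = e^-3=0.0498 + e^3=20.0855 + e^4=54.5982. Sum = 74.7335, which rounds to 74.73.

74.73


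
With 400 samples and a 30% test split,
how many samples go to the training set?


Test set = 400 * 30% = 120. Training set = 400 - 120 = 280.

280


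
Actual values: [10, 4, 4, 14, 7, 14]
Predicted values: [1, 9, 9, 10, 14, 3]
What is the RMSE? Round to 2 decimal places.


MSE = 52.8333. RMSE = sqrt(52.8333) = 7.27.

7.27


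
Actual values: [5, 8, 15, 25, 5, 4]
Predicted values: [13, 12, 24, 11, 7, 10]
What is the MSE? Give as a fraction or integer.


MSE = (1/6) * ((5-13)^2=64 + (8-12)^2=16 + (15-24)^2=81 + (25-11)^2=196 + (5-7)^2=4 + (4-10)^2=36). Sum = 397. MSE = 397/6.

397/6


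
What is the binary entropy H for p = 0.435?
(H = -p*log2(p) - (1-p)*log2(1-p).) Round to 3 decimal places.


H = -0.435*log2(0.435) - 0.565*log2(0.565) = 0.988.

0.988


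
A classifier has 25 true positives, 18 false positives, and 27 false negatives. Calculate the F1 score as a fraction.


Precision = 25/43 = 25/43. Recall = 25/52 = 25/52. F1 = 2*P*R/(P+R) = 10/19.

10/19


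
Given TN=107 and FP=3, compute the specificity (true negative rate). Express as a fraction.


Specificity = TN / (TN + FP) = 107 / 110 = 107/110.

107/110


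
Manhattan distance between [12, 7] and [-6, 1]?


d = sum of absolute differences: |12--6|=18 + |7-1|=6 = 24.

24


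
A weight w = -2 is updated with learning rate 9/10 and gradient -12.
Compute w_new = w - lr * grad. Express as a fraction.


w_new = -2 - 9/10 * -12 = -2 - -54/5 = 44/5.

44/5


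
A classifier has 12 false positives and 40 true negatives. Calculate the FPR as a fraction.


FPR = FP / (FP + TN) = 12 / 52 = 3/13.

3/13


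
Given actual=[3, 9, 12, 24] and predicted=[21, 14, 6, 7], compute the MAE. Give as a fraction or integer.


MAE = (1/4) * (|3-21|=18 + |9-14|=5 + |12-6|=6 + |24-7|=17). Sum = 46. MAE = 23/2.

23/2


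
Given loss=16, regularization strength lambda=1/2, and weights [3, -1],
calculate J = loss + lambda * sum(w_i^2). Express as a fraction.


L2 sq norm = sum(w^2) = 10. J = 16 + 1/2 * 10 = 21.

21


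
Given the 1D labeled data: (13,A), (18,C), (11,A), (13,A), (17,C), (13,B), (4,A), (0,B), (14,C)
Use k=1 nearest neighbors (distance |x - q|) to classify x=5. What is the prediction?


Distances: |13-5|=8, |18-5|=13, |11-5|=6, |13-5|=8, |17-5|=12, |13-5|=8, |4-5|=1, |0-5|=5, |14-5|=9. 1 nearest: (4,A). Counts: {'A': 1}. Majority class: A.

A


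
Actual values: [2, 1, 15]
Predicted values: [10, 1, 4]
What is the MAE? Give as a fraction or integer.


MAE = (1/3) * (|2-10|=8 + |1-1|=0 + |15-4|=11). Sum = 19. MAE = 19/3.

19/3


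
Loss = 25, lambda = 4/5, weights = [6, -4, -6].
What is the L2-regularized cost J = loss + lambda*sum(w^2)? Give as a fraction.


L2 sq norm = sum(w^2) = 88. J = 25 + 4/5 * 88 = 477/5.

477/5


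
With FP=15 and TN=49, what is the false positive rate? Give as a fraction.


FPR = FP / (FP + TN) = 15 / 64 = 15/64.

15/64


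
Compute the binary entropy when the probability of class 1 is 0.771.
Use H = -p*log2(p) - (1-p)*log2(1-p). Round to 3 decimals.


H = -0.771*log2(0.771) - 0.229*log2(0.229) = 0.776.

0.776


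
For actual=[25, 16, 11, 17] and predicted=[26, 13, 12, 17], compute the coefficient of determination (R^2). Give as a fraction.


Mean(y) = 69/4. SS_res = 11. SS_tot = 403/4. R^2 = 1 - 11/(403/4) = 359/403.

359/403


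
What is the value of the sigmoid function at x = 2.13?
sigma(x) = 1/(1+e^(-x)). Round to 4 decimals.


sigma(2.13) = 1/(1+e^(-2.13)) = 1/(1+0.118837) = 1/1.118837 = 0.8938.

0.8938


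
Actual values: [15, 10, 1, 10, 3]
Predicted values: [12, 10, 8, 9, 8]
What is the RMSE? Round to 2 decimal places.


MSE = 16.8000. RMSE = sqrt(16.8000) = 4.10.

4.10


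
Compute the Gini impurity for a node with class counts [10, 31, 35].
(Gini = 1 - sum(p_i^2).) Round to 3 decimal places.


Total = 76. Proportions: 10/76, 31/76, 35/76. sum(p_i^2) = 0.3958. Gini = 1 - 0.3958 = 0.6042, which rounds to 0.604.

0.604


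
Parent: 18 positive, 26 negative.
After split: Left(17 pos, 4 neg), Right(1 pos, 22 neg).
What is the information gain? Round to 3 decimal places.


H(parent) = 0.9760. H(left) = 0.7025, H(right) = 0.2580. Weighted = (21/44)*0.7025 + (23/44)*0.2580 = 0.4701. IG = 0.9760 - 0.4701 = 0.5059, which rounds to 0.506.

0.506


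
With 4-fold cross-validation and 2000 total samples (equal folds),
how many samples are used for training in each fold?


Each validation fold has 2000/4 = 500 samples. Training set = 2000 - 500 = 1500.

1500


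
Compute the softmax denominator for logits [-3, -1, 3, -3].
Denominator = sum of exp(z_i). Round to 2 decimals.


Denom = e^-3=0.0498 + e^-1=0.3679 + e^3=20.0855 + e^-3=0.0498. Sum = 20.5530, which rounds to 20.55.

20.55


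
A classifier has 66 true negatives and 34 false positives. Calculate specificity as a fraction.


Specificity = TN / (TN + FP) = 66 / 100 = 33/50.

33/50


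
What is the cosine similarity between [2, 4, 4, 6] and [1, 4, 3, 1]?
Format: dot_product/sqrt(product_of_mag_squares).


dot = 36. |a|^2 = 72, |b|^2 = 27. cos = 36/sqrt(1944).

36/sqrt(1944)


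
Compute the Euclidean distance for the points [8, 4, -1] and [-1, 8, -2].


d = sqrt(sum of squared differences). (8--1)^2=81, (4-8)^2=16, (-1--2)^2=1. Sum = 98.

sqrt(98)


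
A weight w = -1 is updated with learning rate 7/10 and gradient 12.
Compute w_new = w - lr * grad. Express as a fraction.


w_new = -1 - 7/10 * 12 = -1 - 42/5 = -47/5.

-47/5


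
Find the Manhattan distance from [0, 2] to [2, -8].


d = sum of absolute differences: |0-2|=2 + |2--8|=10 = 12.

12


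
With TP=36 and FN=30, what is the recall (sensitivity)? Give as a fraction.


Recall = TP / (TP + FN) = 36 / 66 = 6/11.

6/11


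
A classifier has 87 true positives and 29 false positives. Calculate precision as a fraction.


Precision = TP / (TP + FP) = 87 / 116 = 3/4.

3/4


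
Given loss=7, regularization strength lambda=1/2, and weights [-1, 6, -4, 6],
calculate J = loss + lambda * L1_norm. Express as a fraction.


L1 norm = sum(|w|) = 17. J = 7 + 1/2 * 17 = 31/2.

31/2


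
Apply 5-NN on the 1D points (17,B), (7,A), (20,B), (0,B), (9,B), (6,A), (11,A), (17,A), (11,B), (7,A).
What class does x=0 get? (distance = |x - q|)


Distances: |17-0|=17, |7-0|=7, |20-0|=20, |0-0|=0, |9-0|=9, |6-0|=6, |11-0|=11, |17-0|=17, |11-0|=11, |7-0|=7. 5 nearest: (0,B), (6,A), (7,A), (7,A), (9,B). Counts: {'B': 2, 'A': 3}. Majority class: A.

A


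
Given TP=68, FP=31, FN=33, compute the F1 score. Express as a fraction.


Precision = 68/99 = 68/99. Recall = 68/101 = 68/101. F1 = 2*P*R/(P+R) = 17/25.

17/25


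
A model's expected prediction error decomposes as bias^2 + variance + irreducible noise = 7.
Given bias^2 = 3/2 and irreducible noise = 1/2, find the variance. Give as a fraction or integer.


Total error = bias^2 + variance + irreducible noise. So variance = 7 - 3/2 - 1/2 = 5.

5


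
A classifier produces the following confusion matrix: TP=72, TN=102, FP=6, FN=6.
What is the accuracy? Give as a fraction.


Accuracy = (TP + TN) / (TP + TN + FP + FN) = (72 + 102) / 186 = 29/31.

29/31


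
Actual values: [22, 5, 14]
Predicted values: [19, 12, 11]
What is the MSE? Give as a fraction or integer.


MSE = (1/3) * ((22-19)^2=9 + (5-12)^2=49 + (14-11)^2=9). Sum = 67. MSE = 67/3.

67/3


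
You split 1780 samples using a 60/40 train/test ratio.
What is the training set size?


Test set = 1780 * 40% = 712. Training set = 1780 - 712 = 1068.

1068


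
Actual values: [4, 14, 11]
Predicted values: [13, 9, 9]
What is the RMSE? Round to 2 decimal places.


MSE = 36.6667. RMSE = sqrt(36.6667) = 6.06.

6.06


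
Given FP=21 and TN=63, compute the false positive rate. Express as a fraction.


FPR = FP / (FP + TN) = 21 / 84 = 1/4.

1/4


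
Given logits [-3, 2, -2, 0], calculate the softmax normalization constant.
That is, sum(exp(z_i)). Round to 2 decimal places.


Denom = e^-3=0.0498 + e^2=7.3891 + e^-2=0.1353 + e^0=1.0000. Sum = 8.5742, which rounds to 8.57.

8.57


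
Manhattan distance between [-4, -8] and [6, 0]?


d = sum of absolute differences: |-4-6|=10 + |-8-0|=8 = 18.

18


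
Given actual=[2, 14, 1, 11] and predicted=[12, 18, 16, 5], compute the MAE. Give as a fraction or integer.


MAE = (1/4) * (|2-12|=10 + |14-18|=4 + |1-16|=15 + |11-5|=6). Sum = 35. MAE = 35/4.

35/4


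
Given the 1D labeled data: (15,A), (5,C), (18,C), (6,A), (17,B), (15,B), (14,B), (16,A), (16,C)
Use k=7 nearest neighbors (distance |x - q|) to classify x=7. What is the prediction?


Distances: |15-7|=8, |5-7|=2, |18-7|=11, |6-7|=1, |17-7|=10, |15-7|=8, |14-7|=7, |16-7|=9, |16-7|=9. 7 nearest: (6,A), (5,C), (14,B), (15,A), (15,B), (16,A), (16,C). Counts: {'A': 3, 'C': 2, 'B': 2}. Majority class: A.

A


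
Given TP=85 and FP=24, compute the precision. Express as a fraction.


Precision = TP / (TP + FP) = 85 / 109 = 85/109.

85/109


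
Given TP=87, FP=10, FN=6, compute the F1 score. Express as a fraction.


Precision = 87/97 = 87/97. Recall = 87/93 = 29/31. F1 = 2*P*R/(P+R) = 87/95.

87/95


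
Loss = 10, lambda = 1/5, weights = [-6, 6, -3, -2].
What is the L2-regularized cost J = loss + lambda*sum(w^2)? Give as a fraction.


L2 sq norm = sum(w^2) = 85. J = 10 + 1/5 * 85 = 27.

27


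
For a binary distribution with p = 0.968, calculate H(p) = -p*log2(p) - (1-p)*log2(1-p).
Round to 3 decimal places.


H = -0.968*log2(0.968) - 0.032*log2(0.032) = 0.204.

0.204


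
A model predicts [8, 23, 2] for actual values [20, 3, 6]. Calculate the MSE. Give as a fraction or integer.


MSE = (1/3) * ((20-8)^2=144 + (3-23)^2=400 + (6-2)^2=16). Sum = 560. MSE = 560/3.

560/3


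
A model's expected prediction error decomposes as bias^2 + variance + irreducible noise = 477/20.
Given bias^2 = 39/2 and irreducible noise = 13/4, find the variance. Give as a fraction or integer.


Total error = bias^2 + variance + irreducible noise. So variance = 477/20 - 39/2 - 13/4 = 11/10.

11/10


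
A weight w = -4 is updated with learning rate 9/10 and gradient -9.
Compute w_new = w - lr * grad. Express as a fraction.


w_new = -4 - 9/10 * -9 = -4 - -81/10 = 41/10.

41/10


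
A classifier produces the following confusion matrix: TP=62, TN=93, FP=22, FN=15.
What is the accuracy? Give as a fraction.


Accuracy = (TP + TN) / (TP + TN + FP + FN) = (62 + 93) / 192 = 155/192.

155/192


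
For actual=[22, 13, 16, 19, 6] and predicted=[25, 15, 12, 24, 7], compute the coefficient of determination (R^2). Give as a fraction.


Mean(y) = 76/5. SS_res = 55. SS_tot = 754/5. R^2 = 1 - 55/(754/5) = 479/754.

479/754


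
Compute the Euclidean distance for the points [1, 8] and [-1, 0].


d = sqrt(sum of squared differences). (1--1)^2=4, (8-0)^2=64. Sum = 68.

sqrt(68)


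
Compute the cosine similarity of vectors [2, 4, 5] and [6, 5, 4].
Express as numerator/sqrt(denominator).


dot = 52. |a|^2 = 45, |b|^2 = 77. cos = 52/sqrt(3465).

52/sqrt(3465)


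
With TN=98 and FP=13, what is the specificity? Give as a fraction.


Specificity = TN / (TN + FP) = 98 / 111 = 98/111.

98/111


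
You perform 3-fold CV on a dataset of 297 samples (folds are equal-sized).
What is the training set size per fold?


Each validation fold has 297/3 = 99 samples. Training set = 297 - 99 = 198.

198


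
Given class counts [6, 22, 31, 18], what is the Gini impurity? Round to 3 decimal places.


Total = 77. Proportions: 6/77, 22/77, 31/77, 18/77. sum(p_i^2) = 0.3044. Gini = 1 - 0.3044 = 0.6956, which rounds to 0.696.

0.696


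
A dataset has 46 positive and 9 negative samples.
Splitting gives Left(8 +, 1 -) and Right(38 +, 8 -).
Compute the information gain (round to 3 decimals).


H(parent) = 0.6429. H(left) = 0.5033, H(right) = 0.6666. Weighted = (9/55)*0.5033 + (46/55)*0.6666 = 0.6399. IG = 0.6429 - 0.6399 = 0.0030, which rounds to 0.003.

0.003


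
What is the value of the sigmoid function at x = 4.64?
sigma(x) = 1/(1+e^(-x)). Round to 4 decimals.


sigma(4.64) = 1/(1+e^(-4.64)) = 1/(1+0.009658) = 1/1.009658 = 0.9904.

0.9904


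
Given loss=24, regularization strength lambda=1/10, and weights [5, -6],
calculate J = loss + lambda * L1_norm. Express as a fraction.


L1 norm = sum(|w|) = 11. J = 24 + 1/10 * 11 = 251/10.

251/10


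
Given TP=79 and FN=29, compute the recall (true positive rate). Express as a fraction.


Recall = TP / (TP + FN) = 79 / 108 = 79/108.

79/108


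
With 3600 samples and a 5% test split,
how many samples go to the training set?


Test set = 3600 * 5% = 180. Training set = 3600 - 180 = 3420.

3420


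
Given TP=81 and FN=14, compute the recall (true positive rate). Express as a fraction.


Recall = TP / (TP + FN) = 81 / 95 = 81/95.

81/95


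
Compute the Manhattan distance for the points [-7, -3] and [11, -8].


d = sum of absolute differences: |-7-11|=18 + |-3--8|=5 = 23.

23


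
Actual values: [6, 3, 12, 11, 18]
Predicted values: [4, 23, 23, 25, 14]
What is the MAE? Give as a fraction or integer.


MAE = (1/5) * (|6-4|=2 + |3-23|=20 + |12-23|=11 + |11-25|=14 + |18-14|=4). Sum = 51. MAE = 51/5.

51/5


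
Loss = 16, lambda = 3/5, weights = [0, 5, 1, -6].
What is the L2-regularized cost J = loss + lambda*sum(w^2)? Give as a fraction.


L2 sq norm = sum(w^2) = 62. J = 16 + 3/5 * 62 = 266/5.

266/5


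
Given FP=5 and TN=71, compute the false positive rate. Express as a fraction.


FPR = FP / (FP + TN) = 5 / 76 = 5/76.

5/76


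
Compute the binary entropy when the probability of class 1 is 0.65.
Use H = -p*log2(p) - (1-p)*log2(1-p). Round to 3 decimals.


H = -0.65*log2(0.65) - 0.35*log2(0.35) = 0.934.

0.934


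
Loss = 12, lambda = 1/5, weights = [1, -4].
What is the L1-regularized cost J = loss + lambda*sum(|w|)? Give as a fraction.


L1 norm = sum(|w|) = 5. J = 12 + 1/5 * 5 = 13.

13


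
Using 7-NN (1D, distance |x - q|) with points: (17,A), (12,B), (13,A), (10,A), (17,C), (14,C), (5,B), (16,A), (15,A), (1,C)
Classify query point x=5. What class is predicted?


Distances: |17-5|=12, |12-5|=7, |13-5|=8, |10-5|=5, |17-5|=12, |14-5|=9, |5-5|=0, |16-5|=11, |15-5|=10, |1-5|=4. 7 nearest: (5,B), (1,C), (10,A), (12,B), (13,A), (14,C), (15,A). Counts: {'B': 2, 'C': 2, 'A': 3}. Majority class: A.

A


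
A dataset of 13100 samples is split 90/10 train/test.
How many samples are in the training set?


Test set = 13100 * 10% = 1310. Training set = 13100 - 1310 = 11790.

11790


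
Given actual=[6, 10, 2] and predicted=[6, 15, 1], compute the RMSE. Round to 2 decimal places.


MSE = 8.6667. RMSE = sqrt(8.6667) = 2.94.

2.94


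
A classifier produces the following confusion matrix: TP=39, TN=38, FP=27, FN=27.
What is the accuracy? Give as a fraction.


Accuracy = (TP + TN) / (TP + TN + FP + FN) = (39 + 38) / 131 = 77/131.

77/131


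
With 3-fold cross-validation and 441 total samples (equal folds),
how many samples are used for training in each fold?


Each validation fold has 441/3 = 147 samples. Training set = 441 - 147 = 294.

294


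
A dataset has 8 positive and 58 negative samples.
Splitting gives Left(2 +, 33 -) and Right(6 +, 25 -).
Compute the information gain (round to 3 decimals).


H(parent) = 0.5328. H(left) = 0.3160, H(right) = 0.7088. Weighted = (35/66)*0.3160 + (31/66)*0.7088 = 0.5005. IG = 0.5328 - 0.5005 = 0.0323, which rounds to 0.032.

0.032


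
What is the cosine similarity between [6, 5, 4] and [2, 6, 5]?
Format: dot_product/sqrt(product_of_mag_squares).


dot = 62. |a|^2 = 77, |b|^2 = 65. cos = 62/sqrt(5005).

62/sqrt(5005)


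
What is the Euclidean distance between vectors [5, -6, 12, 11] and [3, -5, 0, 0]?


d = sqrt(sum of squared differences). (5-3)^2=4, (-6--5)^2=1, (12-0)^2=144, (11-0)^2=121. Sum = 270.

sqrt(270)


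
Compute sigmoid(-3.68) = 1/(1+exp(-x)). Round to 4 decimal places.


sigma(-3.68) = 1/(1+e^(3.68)) = 1/(1+39.646394) = 1/40.646394 = 0.0246.

0.0246


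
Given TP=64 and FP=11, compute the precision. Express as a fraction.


Precision = TP / (TP + FP) = 64 / 75 = 64/75.

64/75


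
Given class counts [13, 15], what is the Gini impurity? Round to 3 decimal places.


Total = 28. Proportions: 13/28, 15/28. sum(p_i^2) = 0.5026. Gini = 1 - 0.5026 = 0.4974, which rounds to 0.497.

0.497


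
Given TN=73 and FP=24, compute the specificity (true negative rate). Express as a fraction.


Specificity = TN / (TN + FP) = 73 / 97 = 73/97.

73/97


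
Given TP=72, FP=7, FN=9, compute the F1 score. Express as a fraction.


Precision = 72/79 = 72/79. Recall = 72/81 = 8/9. F1 = 2*P*R/(P+R) = 9/10.

9/10


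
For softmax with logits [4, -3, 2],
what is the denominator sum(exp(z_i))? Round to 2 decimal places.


Denom = e^4=54.5982 + e^-3=0.0498 + e^2=7.3891. Sum = 62.0371, which rounds to 62.04.

62.04


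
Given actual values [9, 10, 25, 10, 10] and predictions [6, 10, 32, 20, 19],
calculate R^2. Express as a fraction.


Mean(y) = 64/5. SS_res = 239. SS_tot = 934/5. R^2 = 1 - 239/(934/5) = -261/934.

-261/934


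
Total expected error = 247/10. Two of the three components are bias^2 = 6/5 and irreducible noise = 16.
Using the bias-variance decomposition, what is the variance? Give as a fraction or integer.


Total error = bias^2 + variance + irreducible noise. So variance = 247/10 - 6/5 - 16 = 15/2.

15/2


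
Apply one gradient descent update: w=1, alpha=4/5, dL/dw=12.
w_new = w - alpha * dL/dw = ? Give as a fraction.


w_new = 1 - 4/5 * 12 = 1 - 48/5 = -43/5.

-43/5
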